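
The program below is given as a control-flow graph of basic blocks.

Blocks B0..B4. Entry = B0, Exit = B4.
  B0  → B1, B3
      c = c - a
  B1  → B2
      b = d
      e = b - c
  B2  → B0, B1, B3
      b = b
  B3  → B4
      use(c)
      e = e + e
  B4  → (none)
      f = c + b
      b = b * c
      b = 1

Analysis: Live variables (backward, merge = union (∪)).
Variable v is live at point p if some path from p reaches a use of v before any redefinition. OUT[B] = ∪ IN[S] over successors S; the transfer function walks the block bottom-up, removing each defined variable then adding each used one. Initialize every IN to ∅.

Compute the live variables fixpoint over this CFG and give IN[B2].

Per-block solution:
  B0:   IN={a, b, c, d, e}   OUT={a, b, c, d, e}
  B1:   IN={a, c, d}   OUT={a, b, c, d, e}
  B2:   IN={a, b, c, d, e}   OUT={a, b, c, d, e}
  B3:   IN={b, c, e}   OUT={b, c}
  B4:   IN={b, c}   OUT={}

Merge at B2: OUT[B2] = IN[B0] ⊔ IN[B1] ⊔ IN[B3] = {a, b, c, d, e}
Applying B2's transfer function to that OUT value gives IN[B2] (row B2 above).

Answer: {a, b, c, d, e}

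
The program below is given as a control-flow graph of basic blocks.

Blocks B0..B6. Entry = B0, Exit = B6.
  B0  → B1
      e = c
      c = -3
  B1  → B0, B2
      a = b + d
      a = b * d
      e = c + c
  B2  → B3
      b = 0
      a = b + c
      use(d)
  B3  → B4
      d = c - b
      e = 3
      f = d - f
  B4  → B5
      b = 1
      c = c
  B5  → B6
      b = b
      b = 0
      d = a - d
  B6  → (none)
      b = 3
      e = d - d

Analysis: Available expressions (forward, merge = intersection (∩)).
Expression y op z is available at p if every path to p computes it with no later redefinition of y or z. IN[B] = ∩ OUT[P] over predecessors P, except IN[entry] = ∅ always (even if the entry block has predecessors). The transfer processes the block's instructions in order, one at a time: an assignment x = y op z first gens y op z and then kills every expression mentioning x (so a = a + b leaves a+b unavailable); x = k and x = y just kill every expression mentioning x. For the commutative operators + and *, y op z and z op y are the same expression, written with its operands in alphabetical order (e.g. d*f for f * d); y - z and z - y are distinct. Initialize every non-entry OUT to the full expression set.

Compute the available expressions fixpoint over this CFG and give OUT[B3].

Per-block solution:
  B0:   IN={}   OUT={}
  B1:   IN={}   OUT={b*d, b+d, c+c}
  B2:   IN={b*d, b+d, c+c}   OUT={b+c, c+c}
  B3:   IN={b+c, c+c}   OUT={b+c, c+c, c-b}
  B4:   IN={b+c, c+c, c-b}   OUT={}
  B5:   IN={}   OUT={}
  B6:   IN={}   OUT={d-d}

Merge at B3: IN[B3] = OUT[B2] = {b+c, c+c}
Applying B3's transfer function to that IN value gives OUT[B3] (row B3 above).

Answer: {b+c, c+c, c-b}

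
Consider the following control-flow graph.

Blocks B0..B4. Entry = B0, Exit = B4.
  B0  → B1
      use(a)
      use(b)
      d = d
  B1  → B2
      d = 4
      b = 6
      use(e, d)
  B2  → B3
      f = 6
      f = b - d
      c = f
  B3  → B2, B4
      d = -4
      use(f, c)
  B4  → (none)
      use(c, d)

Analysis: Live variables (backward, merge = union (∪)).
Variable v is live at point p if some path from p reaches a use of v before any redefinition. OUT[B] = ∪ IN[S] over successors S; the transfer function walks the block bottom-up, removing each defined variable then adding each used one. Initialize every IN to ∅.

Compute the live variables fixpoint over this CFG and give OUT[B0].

Fixpoint table:
  B0:  IN={a, b, d, e}  OUT={e}
  B1:  IN={e}  OUT={b, d}
  B2:  IN={b, d}  OUT={b, c, f}
  B3:  IN={b, c, f}  OUT={b, c, d}
  B4:  IN={c, d}  OUT={}

Merge at B0: OUT[B0] = IN[B1] = {e}

Answer: {e}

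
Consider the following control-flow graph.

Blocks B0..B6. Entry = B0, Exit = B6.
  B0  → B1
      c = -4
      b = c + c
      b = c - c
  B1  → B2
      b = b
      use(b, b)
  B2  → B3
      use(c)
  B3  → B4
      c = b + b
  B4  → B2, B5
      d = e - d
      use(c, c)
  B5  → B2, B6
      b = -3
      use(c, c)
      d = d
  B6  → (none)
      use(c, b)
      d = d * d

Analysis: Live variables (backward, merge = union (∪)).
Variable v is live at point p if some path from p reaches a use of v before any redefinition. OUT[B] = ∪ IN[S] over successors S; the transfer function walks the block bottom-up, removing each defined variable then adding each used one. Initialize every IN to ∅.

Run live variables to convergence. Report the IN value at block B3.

Fixpoint table:
  B0: | IN={d, e} | OUT={b, c, d, e}
  B1: | IN={b, c, d, e} | OUT={b, c, d, e}
  B2: | IN={b, c, d, e} | OUT={b, d, e}
  B3: | IN={b, d, e} | OUT={b, c, d, e}
  B4: | IN={b, c, d, e} | OUT={b, c, d, e}
  B5: | IN={c, d, e} | OUT={b, c, d, e}
  B6: | IN={b, c, d} | OUT={}

Merge at B3: OUT[B3] = IN[B4] = {b, c, d, e}
Applying B3's transfer function to that OUT value gives IN[B3] (row B3 above).

Answer: {b, d, e}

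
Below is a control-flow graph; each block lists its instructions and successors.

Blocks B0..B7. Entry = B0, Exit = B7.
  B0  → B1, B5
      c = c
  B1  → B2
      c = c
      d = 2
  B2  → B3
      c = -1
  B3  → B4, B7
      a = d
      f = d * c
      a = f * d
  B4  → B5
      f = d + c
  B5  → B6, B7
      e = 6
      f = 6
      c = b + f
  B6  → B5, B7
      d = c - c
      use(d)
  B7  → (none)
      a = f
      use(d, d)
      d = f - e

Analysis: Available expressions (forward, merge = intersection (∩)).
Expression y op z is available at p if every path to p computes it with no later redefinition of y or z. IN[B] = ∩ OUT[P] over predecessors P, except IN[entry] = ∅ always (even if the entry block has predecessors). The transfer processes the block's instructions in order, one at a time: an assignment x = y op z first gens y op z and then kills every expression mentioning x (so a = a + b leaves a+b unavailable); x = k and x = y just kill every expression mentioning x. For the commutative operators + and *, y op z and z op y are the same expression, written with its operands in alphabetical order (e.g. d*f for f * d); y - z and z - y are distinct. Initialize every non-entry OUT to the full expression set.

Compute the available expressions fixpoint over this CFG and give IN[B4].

Converged values:
  B0:   IN={}   OUT={}
  B1:   IN={}   OUT={}
  B2:   IN={}   OUT={}
  B3:   IN={}   OUT={c*d, d*f}
  B4:   IN={c*d, d*f}   OUT={c*d, c+d}
  B5:   IN={}   OUT={b+f}
  B6:   IN={b+f}   OUT={b+f, c-c}
  B7:   IN={}   OUT={f-e}

Merge at B4: IN[B4] = OUT[B3] = {c*d, d*f}

Answer: {c*d, d*f}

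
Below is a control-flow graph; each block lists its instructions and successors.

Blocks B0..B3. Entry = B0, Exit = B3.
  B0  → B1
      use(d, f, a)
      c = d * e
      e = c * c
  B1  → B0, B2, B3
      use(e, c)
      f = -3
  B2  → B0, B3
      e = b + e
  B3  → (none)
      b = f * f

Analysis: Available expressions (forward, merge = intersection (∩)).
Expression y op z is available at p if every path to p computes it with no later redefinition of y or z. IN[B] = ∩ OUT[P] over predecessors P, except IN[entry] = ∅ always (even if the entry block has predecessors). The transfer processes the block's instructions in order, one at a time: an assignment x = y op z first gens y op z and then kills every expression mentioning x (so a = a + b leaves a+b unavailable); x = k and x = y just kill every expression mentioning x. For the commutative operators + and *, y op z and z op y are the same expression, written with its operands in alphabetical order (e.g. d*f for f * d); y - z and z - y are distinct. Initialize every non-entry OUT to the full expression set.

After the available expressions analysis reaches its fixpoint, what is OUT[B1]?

Fixpoint table:
  B0:  IN={}  OUT={c*c}
  B1:  IN={c*c}  OUT={c*c}
  B2:  IN={c*c}  OUT={c*c}
  B3:  IN={c*c}  OUT={c*c, f*f}

Merge at B1: IN[B1] = OUT[B0] = {c*c}
Applying B1's transfer function to that IN value gives OUT[B1] (row B1 above).

Answer: {c*c}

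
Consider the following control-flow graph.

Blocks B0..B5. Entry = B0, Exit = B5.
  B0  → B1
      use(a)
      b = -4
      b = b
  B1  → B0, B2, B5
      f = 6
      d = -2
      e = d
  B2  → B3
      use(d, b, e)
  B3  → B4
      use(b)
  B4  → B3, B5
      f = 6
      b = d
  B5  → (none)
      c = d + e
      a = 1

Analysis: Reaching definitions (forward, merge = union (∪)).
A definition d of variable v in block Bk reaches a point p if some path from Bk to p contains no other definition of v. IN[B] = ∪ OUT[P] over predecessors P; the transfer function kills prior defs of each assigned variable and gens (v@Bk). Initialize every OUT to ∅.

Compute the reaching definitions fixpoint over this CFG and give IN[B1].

Answer: {b@B0, d@B1, e@B1, f@B1}

Derivation:
Per-block solution:
  B0:   IN={b@B0, d@B1, e@B1, f@B1}   OUT={b@B0, d@B1, e@B1, f@B1}
  B1:   IN={b@B0, d@B1, e@B1, f@B1}   OUT={b@B0, d@B1, e@B1, f@B1}
  B2:   IN={b@B0, d@B1, e@B1, f@B1}   OUT={b@B0, d@B1, e@B1, f@B1}
  B3:   IN={b@B0, b@B4, d@B1, e@B1, f@B1, f@B4}   OUT={b@B0, b@B4, d@B1, e@B1, f@B1, f@B4}
  B4:   IN={b@B0, b@B4, d@B1, e@B1, f@B1, f@B4}   OUT={b@B4, d@B1, e@B1, f@B4}
  B5:   IN={b@B0, b@B4, d@B1, e@B1, f@B1, f@B4}   OUT={a@B5, b@B0, b@B4, c@B5, d@B1, e@B1, f@B1, f@B4}

Merge at B1: IN[B1] = OUT[B0] = {b@B0, d@B1, e@B1, f@B1}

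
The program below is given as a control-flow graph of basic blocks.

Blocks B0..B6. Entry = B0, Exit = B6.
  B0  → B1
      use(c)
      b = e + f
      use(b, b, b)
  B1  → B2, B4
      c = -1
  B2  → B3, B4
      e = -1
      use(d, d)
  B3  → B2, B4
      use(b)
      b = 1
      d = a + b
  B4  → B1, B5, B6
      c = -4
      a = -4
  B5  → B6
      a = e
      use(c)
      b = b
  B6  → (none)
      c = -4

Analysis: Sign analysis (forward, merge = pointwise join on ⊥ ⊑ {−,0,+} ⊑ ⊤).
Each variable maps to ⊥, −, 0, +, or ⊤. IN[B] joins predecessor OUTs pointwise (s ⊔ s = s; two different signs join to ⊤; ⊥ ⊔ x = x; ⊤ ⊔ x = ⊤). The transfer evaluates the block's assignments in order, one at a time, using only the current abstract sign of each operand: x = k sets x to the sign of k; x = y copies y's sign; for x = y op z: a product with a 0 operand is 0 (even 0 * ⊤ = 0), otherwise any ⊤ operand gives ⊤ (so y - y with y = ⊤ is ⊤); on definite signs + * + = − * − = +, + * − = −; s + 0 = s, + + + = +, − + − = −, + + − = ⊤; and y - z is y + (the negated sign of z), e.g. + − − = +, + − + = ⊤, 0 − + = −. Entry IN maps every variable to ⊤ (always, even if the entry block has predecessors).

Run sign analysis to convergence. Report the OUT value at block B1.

Answer: {a: ⊤, b: ⊤, c: -, d: ⊤, e: ⊤, f: ⊤}

Working:
Converged values:
  B0:   IN=(all ⊤)   OUT=(all ⊤)
  B1:   IN=(all ⊤)   OUT={c:-; rest ⊤}
  B2:   IN={c:-; rest ⊤}   OUT={c:-, e:-; rest ⊤}
  B3:   IN={c:-, e:-; rest ⊤}   OUT={b:+, c:-, e:-; rest ⊤}
  B4:   IN={c:-; rest ⊤}   OUT={a:-, c:-; rest ⊤}
  B5:   IN={a:-, c:-; rest ⊤}   OUT={c:-; rest ⊤}
  B6:   IN={c:-; rest ⊤}   OUT={c:-; rest ⊤}

Merge at B1: IN[B1] = OUT[B0] ⊔ OUT[B4] = {a: ⊤, b: ⊤, c: ⊤, d: ⊤, e: ⊤, f: ⊤}
Applying B1's transfer function to that IN value gives OUT[B1] (row B1 above).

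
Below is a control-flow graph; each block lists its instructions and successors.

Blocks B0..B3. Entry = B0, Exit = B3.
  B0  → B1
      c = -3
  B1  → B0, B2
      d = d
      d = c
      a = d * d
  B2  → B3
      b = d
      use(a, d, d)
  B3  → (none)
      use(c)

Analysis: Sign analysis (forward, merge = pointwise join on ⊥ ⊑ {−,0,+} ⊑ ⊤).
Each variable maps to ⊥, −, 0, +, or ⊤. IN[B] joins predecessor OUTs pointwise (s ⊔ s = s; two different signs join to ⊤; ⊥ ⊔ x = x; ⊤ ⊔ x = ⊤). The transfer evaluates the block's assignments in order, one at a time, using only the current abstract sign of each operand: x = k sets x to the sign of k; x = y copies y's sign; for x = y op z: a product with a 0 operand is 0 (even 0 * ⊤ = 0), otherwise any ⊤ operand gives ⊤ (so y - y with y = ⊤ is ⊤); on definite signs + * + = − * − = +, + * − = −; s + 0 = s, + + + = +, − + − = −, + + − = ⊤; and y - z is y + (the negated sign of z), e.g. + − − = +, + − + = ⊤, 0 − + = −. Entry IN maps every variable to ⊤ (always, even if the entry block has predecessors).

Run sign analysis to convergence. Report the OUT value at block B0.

Per-block solution:
  B0:  IN=(all ⊤)  OUT={c:-; rest ⊤}
  B1:  IN={c:-; rest ⊤}  OUT={a:+, c:-, d:-; rest ⊤}
  B2:  IN={a:+, c:-, d:-; rest ⊤}  OUT={a:+, b:-, c:-, d:-; rest ⊤}
  B3:  IN={a:+, b:-, c:-, d:-; rest ⊤}  OUT={a:+, b:-, c:-, d:-; rest ⊤}

Merge at B0 (entry node, so the boundary value (all ⊤) is joined with the incoming edge(s)): IN[B0] = (all ⊤) ⊔ OUT[B1] = {a: ⊤, b: ⊤, c: ⊤, d: ⊤, e: ⊤, f: ⊤}
Applying B0's transfer function to that IN value gives OUT[B0] (row B0 above).

Answer: {a: ⊤, b: ⊤, c: -, d: ⊤, e: ⊤, f: ⊤}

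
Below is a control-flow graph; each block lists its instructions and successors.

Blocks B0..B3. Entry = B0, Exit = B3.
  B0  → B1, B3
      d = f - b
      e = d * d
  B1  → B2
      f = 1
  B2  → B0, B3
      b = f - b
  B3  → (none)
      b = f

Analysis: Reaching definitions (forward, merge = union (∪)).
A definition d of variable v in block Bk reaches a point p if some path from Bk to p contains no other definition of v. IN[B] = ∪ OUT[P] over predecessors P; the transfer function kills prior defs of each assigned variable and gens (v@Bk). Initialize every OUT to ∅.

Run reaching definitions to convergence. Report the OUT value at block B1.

Fixpoint table:
  B0: | IN={b@B2, d@B0, e@B0, f@B1} | OUT={b@B2, d@B0, e@B0, f@B1}
  B1: | IN={b@B2, d@B0, e@B0, f@B1} | OUT={b@B2, d@B0, e@B0, f@B1}
  B2: | IN={b@B2, d@B0, e@B0, f@B1} | OUT={b@B2, d@B0, e@B0, f@B1}
  B3: | IN={b@B2, d@B0, e@B0, f@B1} | OUT={b@B3, d@B0, e@B0, f@B1}

Merge at B1: IN[B1] = OUT[B0] = {b@B2, d@B0, e@B0, f@B1}
Applying B1's transfer function to that IN value gives OUT[B1] (row B1 above).

Answer: {b@B2, d@B0, e@B0, f@B1}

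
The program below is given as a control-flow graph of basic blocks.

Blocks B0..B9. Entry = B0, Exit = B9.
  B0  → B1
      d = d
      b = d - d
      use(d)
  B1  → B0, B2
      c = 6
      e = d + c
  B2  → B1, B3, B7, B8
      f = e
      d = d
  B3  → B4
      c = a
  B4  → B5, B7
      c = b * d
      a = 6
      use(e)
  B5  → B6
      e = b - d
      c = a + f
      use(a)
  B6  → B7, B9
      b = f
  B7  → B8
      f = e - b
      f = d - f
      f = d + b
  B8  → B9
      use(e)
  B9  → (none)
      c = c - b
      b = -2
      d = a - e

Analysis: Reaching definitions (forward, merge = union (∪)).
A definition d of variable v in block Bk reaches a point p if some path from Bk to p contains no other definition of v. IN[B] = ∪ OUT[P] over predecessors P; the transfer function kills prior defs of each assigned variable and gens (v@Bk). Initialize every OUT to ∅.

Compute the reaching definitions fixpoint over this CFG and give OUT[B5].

Answer: {a@B4, b@B0, c@B5, d@B2, e@B5, f@B2}

Working:
Converged values:
  B0:   IN={b@B0, c@B1, d@B0, d@B2, e@B1, f@B2}   OUT={b@B0, c@B1, d@B0, e@B1, f@B2}
  B1:   IN={b@B0, c@B1, d@B0, d@B2, e@B1, f@B2}   OUT={b@B0, c@B1, d@B0, d@B2, e@B1, f@B2}
  B2:   IN={b@B0, c@B1, d@B0, d@B2, e@B1, f@B2}   OUT={b@B0, c@B1, d@B2, e@B1, f@B2}
  B3:   IN={b@B0, c@B1, d@B2, e@B1, f@B2}   OUT={b@B0, c@B3, d@B2, e@B1, f@B2}
  B4:   IN={b@B0, c@B3, d@B2, e@B1, f@B2}   OUT={a@B4, b@B0, c@B4, d@B2, e@B1, f@B2}
  B5:   IN={a@B4, b@B0, c@B4, d@B2, e@B1, f@B2}   OUT={a@B4, b@B0, c@B5, d@B2, e@B5, f@B2}
  B6:   IN={a@B4, b@B0, c@B5, d@B2, e@B5, f@B2}   OUT={a@B4, b@B6, c@B5, d@B2, e@B5, f@B2}
  B7:   IN={a@B4, b@B0, b@B6, c@B1, c@B4, c@B5, d@B2, e@B1, e@B5, f@B2}   OUT={a@B4, b@B0, b@B6, c@B1, c@B4, c@B5, d@B2, e@B1, e@B5, f@B7}
  B8:   IN={a@B4, b@B0, b@B6, c@B1, c@B4, c@B5, d@B2, e@B1, e@B5, f@B2, f@B7}   OUT={a@B4, b@B0, b@B6, c@B1, c@B4, c@B5, d@B2, e@B1, e@B5, f@B2, f@B7}
  B9:   IN={a@B4, b@B0, b@B6, c@B1, c@B4, c@B5, d@B2, e@B1, e@B5, f@B2, f@B7}   OUT={a@B4, b@B9, c@B9, d@B9, e@B1, e@B5, f@B2, f@B7}

Merge at B5: IN[B5] = OUT[B4] = {a@B4, b@B0, c@B4, d@B2, e@B1, f@B2}
Applying B5's transfer function to that IN value gives OUT[B5] (row B5 above).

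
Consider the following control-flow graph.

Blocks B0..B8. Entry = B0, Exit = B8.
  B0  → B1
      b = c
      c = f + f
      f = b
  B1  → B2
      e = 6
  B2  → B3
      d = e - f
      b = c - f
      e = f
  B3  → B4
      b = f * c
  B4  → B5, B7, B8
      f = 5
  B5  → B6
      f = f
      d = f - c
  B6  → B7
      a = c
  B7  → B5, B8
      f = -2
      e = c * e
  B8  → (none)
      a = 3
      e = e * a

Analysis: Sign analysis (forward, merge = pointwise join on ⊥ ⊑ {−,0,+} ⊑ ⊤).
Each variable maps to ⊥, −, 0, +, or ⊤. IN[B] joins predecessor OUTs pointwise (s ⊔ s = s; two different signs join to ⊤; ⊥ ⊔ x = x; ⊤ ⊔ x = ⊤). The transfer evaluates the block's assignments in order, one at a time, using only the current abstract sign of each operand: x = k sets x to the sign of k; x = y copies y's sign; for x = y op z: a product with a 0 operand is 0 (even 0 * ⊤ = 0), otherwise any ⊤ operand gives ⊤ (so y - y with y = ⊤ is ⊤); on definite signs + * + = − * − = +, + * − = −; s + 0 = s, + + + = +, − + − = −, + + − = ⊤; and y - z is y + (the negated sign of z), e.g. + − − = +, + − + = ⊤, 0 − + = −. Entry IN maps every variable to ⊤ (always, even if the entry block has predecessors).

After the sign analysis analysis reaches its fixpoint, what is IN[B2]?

Per-block solution:
  B0:  IN=(all ⊤)  OUT=(all ⊤)
  B1:  IN=(all ⊤)  OUT={e:+; rest ⊤}
  B2:  IN={e:+; rest ⊤}  OUT=(all ⊤)
  B3:  IN=(all ⊤)  OUT=(all ⊤)
  B4:  IN=(all ⊤)  OUT={f:+; rest ⊤}
  B5:  IN=(all ⊤)  OUT=(all ⊤)
  B6:  IN=(all ⊤)  OUT=(all ⊤)
  B7:  IN=(all ⊤)  OUT={f:-; rest ⊤}
  B8:  IN=(all ⊤)  OUT={a:+; rest ⊤}

Merge at B2: IN[B2] = OUT[B1] = {a: ⊤, b: ⊤, c: ⊤, d: ⊤, e: +, f: ⊤}

Answer: {a: ⊤, b: ⊤, c: ⊤, d: ⊤, e: +, f: ⊤}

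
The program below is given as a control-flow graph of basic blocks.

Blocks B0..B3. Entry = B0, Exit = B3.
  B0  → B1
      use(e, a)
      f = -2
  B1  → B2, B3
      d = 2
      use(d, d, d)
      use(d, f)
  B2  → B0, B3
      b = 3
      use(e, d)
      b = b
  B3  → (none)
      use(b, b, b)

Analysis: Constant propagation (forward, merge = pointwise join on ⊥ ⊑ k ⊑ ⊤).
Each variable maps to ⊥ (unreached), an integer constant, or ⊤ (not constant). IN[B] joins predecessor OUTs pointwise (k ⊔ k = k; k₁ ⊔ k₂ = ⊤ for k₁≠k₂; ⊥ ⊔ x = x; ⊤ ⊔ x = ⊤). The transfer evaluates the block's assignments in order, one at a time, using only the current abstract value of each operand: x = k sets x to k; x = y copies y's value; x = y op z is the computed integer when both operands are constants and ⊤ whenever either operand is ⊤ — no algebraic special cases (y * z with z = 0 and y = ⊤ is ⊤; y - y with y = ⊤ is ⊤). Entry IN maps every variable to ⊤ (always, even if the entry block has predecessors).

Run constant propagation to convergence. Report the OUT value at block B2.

Answer: {a: ⊤, b: 3, c: ⊤, d: 2, e: ⊤, f: -2}

Working:
Converged values:
  B0:  IN=(all ⊤)  OUT={f:-2; rest ⊤}
  B1:  IN={f:-2; rest ⊤}  OUT={d:2, f:-2; rest ⊤}
  B2:  IN={d:2, f:-2; rest ⊤}  OUT={b:3, d:2, f:-2; rest ⊤}
  B3:  IN={d:2, f:-2; rest ⊤}  OUT={d:2, f:-2; rest ⊤}

Merge at B2: IN[B2] = OUT[B1] = {a: ⊤, b: ⊤, c: ⊤, d: 2, e: ⊤, f: -2}
Applying B2's transfer function to that IN value gives OUT[B2] (row B2 above).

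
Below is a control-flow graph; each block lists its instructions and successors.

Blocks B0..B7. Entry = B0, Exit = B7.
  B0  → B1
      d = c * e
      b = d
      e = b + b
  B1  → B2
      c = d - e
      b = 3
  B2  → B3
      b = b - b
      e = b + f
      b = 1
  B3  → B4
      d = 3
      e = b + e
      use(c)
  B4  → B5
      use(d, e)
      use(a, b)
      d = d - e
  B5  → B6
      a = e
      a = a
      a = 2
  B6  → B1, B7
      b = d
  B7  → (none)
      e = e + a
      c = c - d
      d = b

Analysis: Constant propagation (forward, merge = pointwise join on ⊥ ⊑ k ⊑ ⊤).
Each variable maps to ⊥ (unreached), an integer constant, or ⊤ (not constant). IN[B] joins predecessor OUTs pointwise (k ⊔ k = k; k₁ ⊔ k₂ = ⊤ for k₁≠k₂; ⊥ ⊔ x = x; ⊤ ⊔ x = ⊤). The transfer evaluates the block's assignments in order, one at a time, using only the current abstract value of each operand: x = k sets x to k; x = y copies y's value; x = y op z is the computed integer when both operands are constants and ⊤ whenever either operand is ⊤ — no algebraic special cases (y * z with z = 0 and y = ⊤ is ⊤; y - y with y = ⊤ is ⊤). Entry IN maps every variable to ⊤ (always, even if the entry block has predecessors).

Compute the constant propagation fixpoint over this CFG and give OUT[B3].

Answer: {a: ⊤, b: 1, c: ⊤, d: 3, e: ⊤, f: ⊤}

Trace:
Per-block solution:
  B0: | IN=(all ⊤) | OUT=(all ⊤)
  B1: | IN=(all ⊤) | OUT={b:3; rest ⊤}
  B2: | IN={b:3; rest ⊤} | OUT={b:1; rest ⊤}
  B3: | IN={b:1; rest ⊤} | OUT={b:1, d:3; rest ⊤}
  B4: | IN={b:1, d:3; rest ⊤} | OUT={b:1; rest ⊤}
  B5: | IN={b:1; rest ⊤} | OUT={a:2, b:1; rest ⊤}
  B6: | IN={a:2, b:1; rest ⊤} | OUT={a:2; rest ⊤}
  B7: | IN={a:2; rest ⊤} | OUT={a:2; rest ⊤}

Merge at B3: IN[B3] = OUT[B2] = {a: ⊤, b: 1, c: ⊤, d: ⊤, e: ⊤, f: ⊤}
Applying B3's transfer function to that IN value gives OUT[B3] (row B3 above).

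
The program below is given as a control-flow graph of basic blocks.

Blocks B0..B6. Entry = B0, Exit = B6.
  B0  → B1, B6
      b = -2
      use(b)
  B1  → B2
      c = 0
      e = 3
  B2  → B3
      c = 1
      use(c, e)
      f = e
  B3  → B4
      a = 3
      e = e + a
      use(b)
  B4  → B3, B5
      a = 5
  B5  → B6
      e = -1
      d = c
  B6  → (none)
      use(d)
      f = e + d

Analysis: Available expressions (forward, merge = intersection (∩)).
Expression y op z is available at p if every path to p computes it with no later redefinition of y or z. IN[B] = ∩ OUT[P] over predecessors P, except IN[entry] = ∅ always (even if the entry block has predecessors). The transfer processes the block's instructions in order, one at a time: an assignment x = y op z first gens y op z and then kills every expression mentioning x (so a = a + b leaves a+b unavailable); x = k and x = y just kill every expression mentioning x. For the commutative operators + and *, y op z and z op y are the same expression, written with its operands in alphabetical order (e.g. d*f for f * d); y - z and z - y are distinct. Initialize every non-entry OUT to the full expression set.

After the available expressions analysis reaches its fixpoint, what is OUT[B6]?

Answer: {d+e}

Trace:
Fixpoint table:
  B0:  IN={}  OUT={}
  B1:  IN={}  OUT={}
  B2:  IN={}  OUT={}
  B3:  IN={}  OUT={}
  B4:  IN={}  OUT={}
  B5:  IN={}  OUT={}
  B6:  IN={}  OUT={d+e}

Merge at B6: IN[B6] = OUT[B0] ∩ OUT[B5] = {}
Applying B6's transfer function to that IN value gives OUT[B6] (row B6 above).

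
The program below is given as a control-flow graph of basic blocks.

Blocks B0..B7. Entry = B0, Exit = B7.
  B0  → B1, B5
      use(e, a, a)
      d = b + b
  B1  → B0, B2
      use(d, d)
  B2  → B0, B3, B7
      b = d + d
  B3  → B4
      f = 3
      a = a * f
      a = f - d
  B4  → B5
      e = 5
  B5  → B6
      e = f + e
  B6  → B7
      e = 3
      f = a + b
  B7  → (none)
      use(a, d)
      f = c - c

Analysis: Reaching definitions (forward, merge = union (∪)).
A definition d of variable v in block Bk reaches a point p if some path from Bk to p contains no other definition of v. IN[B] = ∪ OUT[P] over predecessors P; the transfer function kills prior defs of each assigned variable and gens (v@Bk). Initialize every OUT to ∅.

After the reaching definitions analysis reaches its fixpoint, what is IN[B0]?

Per-block solution:
  B0: | IN={b@B2, d@B0} | OUT={b@B2, d@B0}
  B1: | IN={b@B2, d@B0} | OUT={b@B2, d@B0}
  B2: | IN={b@B2, d@B0} | OUT={b@B2, d@B0}
  B3: | IN={b@B2, d@B0} | OUT={a@B3, b@B2, d@B0, f@B3}
  B4: | IN={a@B3, b@B2, d@B0, f@B3} | OUT={a@B3, b@B2, d@B0, e@B4, f@B3}
  B5: | IN={a@B3, b@B2, d@B0, e@B4, f@B3} | OUT={a@B3, b@B2, d@B0, e@B5, f@B3}
  B6: | IN={a@B3, b@B2, d@B0, e@B5, f@B3} | OUT={a@B3, b@B2, d@B0, e@B6, f@B6}
  B7: | IN={a@B3, b@B2, d@B0, e@B6, f@B6} | OUT={a@B3, b@B2, d@B0, e@B6, f@B7}

Merge at B0 (entry node, so the boundary value {} is joined with the incoming edge(s)): IN[B0] = {} ⊔ OUT[B1] ⊔ OUT[B2] = {b@B2, d@B0}

Answer: {b@B2, d@B0}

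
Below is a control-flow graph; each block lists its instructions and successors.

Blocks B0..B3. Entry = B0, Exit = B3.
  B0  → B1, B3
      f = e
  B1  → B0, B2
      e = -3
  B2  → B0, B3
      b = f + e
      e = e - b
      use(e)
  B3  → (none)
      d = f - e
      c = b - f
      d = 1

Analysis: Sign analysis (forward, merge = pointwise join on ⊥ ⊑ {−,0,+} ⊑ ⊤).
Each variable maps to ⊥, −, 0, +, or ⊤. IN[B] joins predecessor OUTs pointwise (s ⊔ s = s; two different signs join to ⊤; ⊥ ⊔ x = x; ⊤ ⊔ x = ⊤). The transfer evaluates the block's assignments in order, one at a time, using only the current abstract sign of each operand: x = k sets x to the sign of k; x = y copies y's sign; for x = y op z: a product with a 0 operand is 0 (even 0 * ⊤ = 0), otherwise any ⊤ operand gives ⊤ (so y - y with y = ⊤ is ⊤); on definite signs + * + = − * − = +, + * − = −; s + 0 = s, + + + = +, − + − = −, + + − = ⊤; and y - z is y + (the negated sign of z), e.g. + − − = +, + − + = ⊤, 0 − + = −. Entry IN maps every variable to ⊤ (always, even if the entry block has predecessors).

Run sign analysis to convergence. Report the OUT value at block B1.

Answer: {a: ⊤, b: ⊤, c: ⊤, d: ⊤, e: -, f: ⊤}

Trace:
Fixpoint table:
  B0:   IN=(all ⊤)   OUT=(all ⊤)
  B1:   IN=(all ⊤)   OUT={e:-; rest ⊤}
  B2:   IN={e:-; rest ⊤}   OUT=(all ⊤)
  B3:   IN=(all ⊤)   OUT={d:+; rest ⊤}

Merge at B1: IN[B1] = OUT[B0] = {a: ⊤, b: ⊤, c: ⊤, d: ⊤, e: ⊤, f: ⊤}
Applying B1's transfer function to that IN value gives OUT[B1] (row B1 above).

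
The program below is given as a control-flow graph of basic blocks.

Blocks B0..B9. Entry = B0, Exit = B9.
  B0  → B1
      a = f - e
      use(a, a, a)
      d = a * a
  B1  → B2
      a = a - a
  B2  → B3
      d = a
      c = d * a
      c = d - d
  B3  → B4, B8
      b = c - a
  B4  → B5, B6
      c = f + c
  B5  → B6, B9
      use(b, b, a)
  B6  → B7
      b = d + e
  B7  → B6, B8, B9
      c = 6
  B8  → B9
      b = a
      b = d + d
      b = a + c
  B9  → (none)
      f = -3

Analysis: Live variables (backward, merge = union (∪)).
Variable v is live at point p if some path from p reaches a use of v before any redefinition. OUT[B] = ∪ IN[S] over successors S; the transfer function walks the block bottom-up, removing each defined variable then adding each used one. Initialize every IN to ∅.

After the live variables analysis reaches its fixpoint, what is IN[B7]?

Per-block solution:
  B0: | IN={e, f} | OUT={a, e, f}
  B1: | IN={a, e, f} | OUT={a, e, f}
  B2: | IN={a, e, f} | OUT={a, c, d, e, f}
  B3: | IN={a, c, d, e, f} | OUT={a, b, c, d, e, f}
  B4: | IN={a, b, c, d, e, f} | OUT={a, b, d, e}
  B5: | IN={a, b, d, e} | OUT={a, d, e}
  B6: | IN={a, d, e} | OUT={a, d, e}
  B7: | IN={a, d, e} | OUT={a, c, d, e}
  B8: | IN={a, c, d} | OUT={}
  B9: | IN={} | OUT={}

Merge at B7: OUT[B7] = IN[B6] ⊔ IN[B8] ⊔ IN[B9] = {a, c, d, e}
Applying B7's transfer function to that OUT value gives IN[B7] (row B7 above).

Answer: {a, d, e}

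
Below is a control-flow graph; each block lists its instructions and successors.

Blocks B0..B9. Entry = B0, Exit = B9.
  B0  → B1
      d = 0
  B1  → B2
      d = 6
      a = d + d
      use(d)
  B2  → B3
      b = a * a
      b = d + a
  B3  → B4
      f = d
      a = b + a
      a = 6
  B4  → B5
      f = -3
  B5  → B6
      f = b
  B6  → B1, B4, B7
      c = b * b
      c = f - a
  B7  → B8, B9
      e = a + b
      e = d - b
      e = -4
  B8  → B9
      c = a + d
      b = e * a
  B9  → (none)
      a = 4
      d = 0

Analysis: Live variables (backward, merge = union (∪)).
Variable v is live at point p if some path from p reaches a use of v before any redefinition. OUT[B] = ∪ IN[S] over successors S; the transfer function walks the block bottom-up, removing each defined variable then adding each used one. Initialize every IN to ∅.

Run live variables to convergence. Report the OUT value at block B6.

Converged values:
  B0: | IN={} | OUT={}
  B1: | IN={} | OUT={a, d}
  B2: | IN={a, d} | OUT={a, b, d}
  B3: | IN={a, b, d} | OUT={a, b, d}
  B4: | IN={a, b, d} | OUT={a, b, d}
  B5: | IN={a, b, d} | OUT={a, b, d, f}
  B6: | IN={a, b, d, f} | OUT={a, b, d}
  B7: | IN={a, b, d} | OUT={a, d, e}
  B8: | IN={a, d, e} | OUT={}
  B9: | IN={} | OUT={}

Merge at B6: OUT[B6] = IN[B1] ⊔ IN[B4] ⊔ IN[B7] = {a, b, d}

Answer: {a, b, d}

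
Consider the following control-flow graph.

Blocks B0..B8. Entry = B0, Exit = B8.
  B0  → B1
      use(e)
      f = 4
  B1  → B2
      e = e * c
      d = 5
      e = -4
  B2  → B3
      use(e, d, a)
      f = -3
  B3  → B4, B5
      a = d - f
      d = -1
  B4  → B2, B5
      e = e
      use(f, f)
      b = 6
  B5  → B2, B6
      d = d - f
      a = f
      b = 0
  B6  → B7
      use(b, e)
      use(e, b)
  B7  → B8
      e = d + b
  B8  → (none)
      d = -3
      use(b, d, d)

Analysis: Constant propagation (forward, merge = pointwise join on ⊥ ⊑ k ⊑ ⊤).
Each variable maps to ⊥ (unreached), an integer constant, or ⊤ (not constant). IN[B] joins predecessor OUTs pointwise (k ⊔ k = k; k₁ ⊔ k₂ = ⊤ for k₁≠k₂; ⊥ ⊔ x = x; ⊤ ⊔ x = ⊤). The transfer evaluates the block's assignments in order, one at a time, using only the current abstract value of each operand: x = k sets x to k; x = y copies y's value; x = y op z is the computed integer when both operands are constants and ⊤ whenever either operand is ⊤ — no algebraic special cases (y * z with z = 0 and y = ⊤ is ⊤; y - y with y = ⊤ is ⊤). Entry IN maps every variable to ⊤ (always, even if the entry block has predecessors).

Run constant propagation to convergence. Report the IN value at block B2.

Answer: {a: ⊤, b: ⊤, c: ⊤, d: ⊤, e: -4, f: ⊤}

Derivation:
Fixpoint table:
  B0: | IN=(all ⊤) | OUT={f:4; rest ⊤}
  B1: | IN={f:4; rest ⊤} | OUT={d:5, e:-4, f:4; rest ⊤}
  B2: | IN={e:-4; rest ⊤} | OUT={e:-4, f:-3; rest ⊤}
  B3: | IN={e:-4, f:-3; rest ⊤} | OUT={d:-1, e:-4, f:-3; rest ⊤}
  B4: | IN={d:-1, e:-4, f:-3; rest ⊤} | OUT={b:6, d:-1, e:-4, f:-3; rest ⊤}
  B5: | IN={d:-1, e:-4, f:-3; rest ⊤} | OUT={a:-3, b:0, d:2, e:-4, f:-3; rest ⊤}
  B6: | IN={a:-3, b:0, d:2, e:-4, f:-3; rest ⊤} | OUT={a:-3, b:0, d:2, e:-4, f:-3; rest ⊤}
  B7: | IN={a:-3, b:0, d:2, e:-4, f:-3; rest ⊤} | OUT={a:-3, b:0, d:2, e:2, f:-3; rest ⊤}
  B8: | IN={a:-3, b:0, d:2, e:2, f:-3; rest ⊤} | OUT={a:-3, b:0, d:-3, e:2, f:-3; rest ⊤}

Merge at B2: IN[B2] = OUT[B1] ⊔ OUT[B4] ⊔ OUT[B5] = {a: ⊤, b: ⊤, c: ⊤, d: ⊤, e: -4, f: ⊤}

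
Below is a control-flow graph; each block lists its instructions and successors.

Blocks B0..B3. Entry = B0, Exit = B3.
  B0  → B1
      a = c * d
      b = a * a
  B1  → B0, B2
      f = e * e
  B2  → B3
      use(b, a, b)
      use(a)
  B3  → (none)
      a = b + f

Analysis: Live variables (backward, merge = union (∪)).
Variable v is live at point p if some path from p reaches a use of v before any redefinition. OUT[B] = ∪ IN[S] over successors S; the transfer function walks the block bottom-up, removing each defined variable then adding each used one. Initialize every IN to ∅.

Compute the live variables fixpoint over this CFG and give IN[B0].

Answer: {c, d, e}

Derivation:
Converged values:
  B0: | IN={c, d, e} | OUT={a, b, c, d, e}
  B1: | IN={a, b, c, d, e} | OUT={a, b, c, d, e, f}
  B2: | IN={a, b, f} | OUT={b, f}
  B3: | IN={b, f} | OUT={}

Merge at B0: OUT[B0] = IN[B1] = {a, b, c, d, e}
Applying B0's transfer function to that OUT value gives IN[B0] (row B0 above).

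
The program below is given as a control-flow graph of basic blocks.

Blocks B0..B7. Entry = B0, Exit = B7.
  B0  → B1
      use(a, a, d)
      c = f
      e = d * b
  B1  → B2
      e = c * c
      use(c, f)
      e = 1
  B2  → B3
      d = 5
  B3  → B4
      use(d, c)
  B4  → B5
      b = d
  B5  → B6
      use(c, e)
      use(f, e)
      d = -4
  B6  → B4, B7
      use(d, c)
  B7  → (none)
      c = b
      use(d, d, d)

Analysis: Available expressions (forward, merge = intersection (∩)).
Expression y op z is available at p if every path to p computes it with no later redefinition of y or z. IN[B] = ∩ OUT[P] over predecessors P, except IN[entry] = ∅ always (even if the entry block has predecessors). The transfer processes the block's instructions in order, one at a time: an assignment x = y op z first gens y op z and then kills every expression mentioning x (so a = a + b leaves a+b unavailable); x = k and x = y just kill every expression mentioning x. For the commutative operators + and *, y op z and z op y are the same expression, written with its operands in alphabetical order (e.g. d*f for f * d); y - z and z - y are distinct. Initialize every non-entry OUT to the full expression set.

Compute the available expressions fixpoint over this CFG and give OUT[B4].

Answer: {c*c}

Derivation:
Converged values:
  B0: | IN={} | OUT={b*d}
  B1: | IN={b*d} | OUT={b*d, c*c}
  B2: | IN={b*d, c*c} | OUT={c*c}
  B3: | IN={c*c} | OUT={c*c}
  B4: | IN={c*c} | OUT={c*c}
  B5: | IN={c*c} | OUT={c*c}
  B6: | IN={c*c} | OUT={c*c}
  B7: | IN={c*c} | OUT={}

Merge at B4: IN[B4] = OUT[B3] ∩ OUT[B6] = {c*c}
Applying B4's transfer function to that IN value gives OUT[B4] (row B4 above).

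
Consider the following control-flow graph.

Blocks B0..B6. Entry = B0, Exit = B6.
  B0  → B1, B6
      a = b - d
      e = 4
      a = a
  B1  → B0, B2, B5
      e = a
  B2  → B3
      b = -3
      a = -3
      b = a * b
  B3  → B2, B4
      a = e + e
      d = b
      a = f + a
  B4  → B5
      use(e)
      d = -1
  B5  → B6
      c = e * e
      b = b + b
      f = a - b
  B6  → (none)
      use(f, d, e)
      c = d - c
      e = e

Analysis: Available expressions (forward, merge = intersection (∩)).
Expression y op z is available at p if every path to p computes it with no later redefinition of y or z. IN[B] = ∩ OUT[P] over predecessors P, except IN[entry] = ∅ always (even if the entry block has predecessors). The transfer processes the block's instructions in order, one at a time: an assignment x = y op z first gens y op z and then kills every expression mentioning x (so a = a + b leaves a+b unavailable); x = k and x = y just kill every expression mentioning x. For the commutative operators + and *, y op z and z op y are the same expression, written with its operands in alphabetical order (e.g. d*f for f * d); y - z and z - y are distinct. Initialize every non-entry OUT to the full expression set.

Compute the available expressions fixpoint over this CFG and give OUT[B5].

Converged values:
  B0:   IN={}   OUT={b-d}
  B1:   IN={b-d}   OUT={b-d}
  B2:   IN={}   OUT={}
  B3:   IN={}   OUT={e+e}
  B4:   IN={e+e}   OUT={e+e}
  B5:   IN={}   OUT={a-b, e*e}
  B6:   IN={}   OUT={}

Merge at B5: IN[B5] = OUT[B1] ∩ OUT[B4] = {}
Applying B5's transfer function to that IN value gives OUT[B5] (row B5 above).

Answer: {a-b, e*e}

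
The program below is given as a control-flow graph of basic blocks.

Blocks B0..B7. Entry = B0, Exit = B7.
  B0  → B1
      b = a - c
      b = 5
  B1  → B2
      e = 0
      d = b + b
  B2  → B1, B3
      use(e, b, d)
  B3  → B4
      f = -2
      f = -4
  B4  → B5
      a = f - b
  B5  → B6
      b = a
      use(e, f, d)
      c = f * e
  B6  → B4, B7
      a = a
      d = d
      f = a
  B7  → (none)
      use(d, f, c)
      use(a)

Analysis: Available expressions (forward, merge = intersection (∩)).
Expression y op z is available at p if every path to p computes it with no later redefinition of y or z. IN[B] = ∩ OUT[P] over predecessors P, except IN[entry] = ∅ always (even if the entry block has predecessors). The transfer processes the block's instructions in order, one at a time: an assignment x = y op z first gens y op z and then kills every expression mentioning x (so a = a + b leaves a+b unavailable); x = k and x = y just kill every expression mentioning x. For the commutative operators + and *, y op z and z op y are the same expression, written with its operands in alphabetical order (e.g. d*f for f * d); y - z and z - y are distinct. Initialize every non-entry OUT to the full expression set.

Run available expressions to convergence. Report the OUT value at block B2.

Answer: {a-c, b+b}

Derivation:
Fixpoint table:
  B0: | IN={} | OUT={a-c}
  B1: | IN={a-c} | OUT={a-c, b+b}
  B2: | IN={a-c, b+b} | OUT={a-c, b+b}
  B3: | IN={a-c, b+b} | OUT={a-c, b+b}
  B4: | IN={} | OUT={f-b}
  B5: | IN={f-b} | OUT={e*f}
  B6: | IN={e*f} | OUT={}
  B7: | IN={} | OUT={}

Merge at B2: IN[B2] = OUT[B1] = {a-c, b+b}
Applying B2's transfer function to that IN value gives OUT[B2] (row B2 above).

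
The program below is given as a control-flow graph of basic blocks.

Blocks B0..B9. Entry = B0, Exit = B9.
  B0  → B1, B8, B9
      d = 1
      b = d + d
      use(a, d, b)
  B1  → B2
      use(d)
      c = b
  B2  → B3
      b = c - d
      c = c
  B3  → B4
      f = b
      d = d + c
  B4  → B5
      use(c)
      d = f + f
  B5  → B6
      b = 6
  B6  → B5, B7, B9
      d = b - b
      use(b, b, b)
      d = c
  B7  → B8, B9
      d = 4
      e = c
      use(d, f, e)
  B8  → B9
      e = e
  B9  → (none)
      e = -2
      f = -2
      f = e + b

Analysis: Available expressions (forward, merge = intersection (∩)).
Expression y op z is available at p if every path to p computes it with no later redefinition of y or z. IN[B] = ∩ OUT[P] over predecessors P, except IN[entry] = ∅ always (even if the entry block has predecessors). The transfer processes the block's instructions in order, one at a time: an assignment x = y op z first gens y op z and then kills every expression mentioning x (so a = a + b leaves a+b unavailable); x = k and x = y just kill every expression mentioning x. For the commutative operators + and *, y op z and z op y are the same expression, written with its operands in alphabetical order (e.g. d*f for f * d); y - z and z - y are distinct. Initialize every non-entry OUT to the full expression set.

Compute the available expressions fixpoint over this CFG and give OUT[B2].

Fixpoint table:
  B0:  IN={}  OUT={d+d}
  B1:  IN={d+d}  OUT={d+d}
  B2:  IN={d+d}  OUT={d+d}
  B3:  IN={d+d}  OUT={}
  B4:  IN={}  OUT={f+f}
  B5:  IN={f+f}  OUT={f+f}
  B6:  IN={f+f}  OUT={b-b, f+f}
  B7:  IN={b-b, f+f}  OUT={b-b, f+f}
  B8:  IN={}  OUT={}
  B9:  IN={}  OUT={b+e}

Merge at B2: IN[B2] = OUT[B1] = {d+d}
Applying B2's transfer function to that IN value gives OUT[B2] (row B2 above).

Answer: {d+d}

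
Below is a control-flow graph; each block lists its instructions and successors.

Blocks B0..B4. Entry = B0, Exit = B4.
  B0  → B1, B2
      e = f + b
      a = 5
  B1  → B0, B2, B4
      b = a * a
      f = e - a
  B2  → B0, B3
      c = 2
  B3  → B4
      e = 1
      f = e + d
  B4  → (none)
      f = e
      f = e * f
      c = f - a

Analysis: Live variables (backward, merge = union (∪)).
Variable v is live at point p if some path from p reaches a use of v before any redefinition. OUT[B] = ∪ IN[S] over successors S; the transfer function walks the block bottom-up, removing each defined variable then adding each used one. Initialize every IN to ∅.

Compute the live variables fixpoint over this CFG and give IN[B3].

Answer: {a, d}

Derivation:
Per-block solution:
  B0:  IN={b, d, f}  OUT={a, b, d, e, f}
  B1:  IN={a, d, e}  OUT={a, b, d, e, f}
  B2:  IN={a, b, d, f}  OUT={a, b, d, f}
  B3:  IN={a, d}  OUT={a, e}
  B4:  IN={a, e}  OUT={}

Merge at B3: OUT[B3] = IN[B4] = {a, e}
Applying B3's transfer function to that OUT value gives IN[B3] (row B3 above).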